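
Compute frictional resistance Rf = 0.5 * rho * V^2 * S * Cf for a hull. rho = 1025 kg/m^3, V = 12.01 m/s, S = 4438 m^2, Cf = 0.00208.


Formula: Rf = 0.5 * rho * V^2 * S * Cf
Step 1 — V^2 = 12.01^2 = 144.2401
Step 2 — 0.5 * rho * V^2 = 0.5 * 1025 * 144.2401 = 73923.05125
Step 3 — Rf = 73923.05125 * 4438 * 0.00208 ≈ 682390 N (5 s.f.)

682390 N


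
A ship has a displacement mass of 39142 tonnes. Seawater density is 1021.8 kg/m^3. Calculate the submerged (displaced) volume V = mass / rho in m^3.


Formula: V = mass / rho
Step 1 — convert tonnes to kg: 39142 t * 1000 = 39142000 kg
Step 2 — V = 39142000 / 1021.8 ≈ 38307 m^3 (5 s.f.)

38307 m^3


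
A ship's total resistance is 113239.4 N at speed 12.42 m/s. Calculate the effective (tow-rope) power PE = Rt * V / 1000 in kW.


Formula: PE = Rt * V / 1000 (kW)
Step 1 — PE (W) = 113239.4 * 12.42 = 1406433.348 W
Step 2 — PE (kW) = 1406433.348 / 1000 ≈ 1406.4 kW (5 s.f.)

1406.4 kW


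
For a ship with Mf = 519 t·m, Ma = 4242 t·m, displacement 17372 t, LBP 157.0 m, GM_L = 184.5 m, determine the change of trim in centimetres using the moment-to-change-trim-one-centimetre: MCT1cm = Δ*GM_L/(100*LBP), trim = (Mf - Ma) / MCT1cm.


Formula: net trimming moment = Mf - Ma; MCT1cm = Δ*GM_L/(100*LBP); trim = net moment / MCT1cm
Step 1 — net trimming moment = 519 - 4242 = -3723 t·m
Step 2 — MCT1cm = 17372 * 184.5 / (100 * 157.0) = 204.1487 t·m/cm
Step 3 — trim = -3723 / 204.1487 ≈ -18.237 cm (5 s.f.)

-18.237 cm


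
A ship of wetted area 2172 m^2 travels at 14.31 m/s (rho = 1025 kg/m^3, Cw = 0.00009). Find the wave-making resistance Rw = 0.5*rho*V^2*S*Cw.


Formula: Rw = 0.5 * rho * V^2 * S * Cw
Step 1 — V^2 = 14.31^2 = 204.7761
Step 2 — 0.5 * rho * V^2 = 0.5 * 1025 * 204.7761 = 104947.75125
Step 3 — Rw = 104947.75125 * 2172 * 0.00009 ≈ 20515 N (5 s.f.)

20515 N


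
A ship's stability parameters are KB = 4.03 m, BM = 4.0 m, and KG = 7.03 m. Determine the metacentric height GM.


Formula: GM = KB + BM - KG
Step 1 — KM = KB + BM = 4.03 + 4.0 = 8.03 m
Step 2 — GM = KM - KG = 8.03 - 7.03 = 1.0 m

1.0 m


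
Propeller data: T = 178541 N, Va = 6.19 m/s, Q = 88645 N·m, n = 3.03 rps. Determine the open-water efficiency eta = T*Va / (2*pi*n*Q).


Formula: eta = T * Va / (2 * pi * n * Q)
Step 1 — numerator = T * Va = 178541 * 6.19 = 1105168.79
Step 2 — 2 * pi * n = 2 * pi * 3.03 = 19.038051
Step 3 — denominator = 19.038051 * 88645 = 1687628.03
Step 4 — eta = 1105168.79 / 1687628.03 ≈ 0.65487 (5 s.f.)

0.65487


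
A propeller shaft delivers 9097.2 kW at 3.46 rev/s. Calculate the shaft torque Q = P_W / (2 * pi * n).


Formula: Q = P_W / (2 * pi * n)
Step 1 — P_W = 9097.2 kW * 1000 = 9097200.0 W
Step 2 — 2 * pi * n = 2 * pi * 3.46 = 21.739821
Step 3 — Q = 9097200.0 / 21.739821 ≈ 418460 N·m (5 s.f.)

418460 N·m


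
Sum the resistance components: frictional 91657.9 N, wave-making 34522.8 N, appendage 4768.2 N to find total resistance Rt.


Formula: Rt = Rf + Rw + Ra
Substituting: Rt = 91657.9 + 34522.8 + 4768.2
Result: Rt = 130948.9 N

130948.9 N


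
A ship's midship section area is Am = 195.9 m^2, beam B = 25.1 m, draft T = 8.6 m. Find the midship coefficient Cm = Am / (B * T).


Formula: Cm = Am / (B * T)
Step 1 — B * T = 25.1 * 8.6 = 215.86 m^2
Step 2 — Cm = 195.9 / 215.86 ≈ 0.90753 (5 s.f.)

0.90753


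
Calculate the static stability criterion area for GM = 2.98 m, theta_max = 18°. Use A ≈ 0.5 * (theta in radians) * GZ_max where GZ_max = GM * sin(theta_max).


Formula: GZ_max = GM * sin(theta); Area = 0.5 * theta_rad * GZ_max
Step 1 — GZ_max = 2.98 * sin(18°) = 2.98 * 0.309017 = 0.920871 m
Step 2 — theta_rad = 18 * pi/180 = 0.314159 rad
Step 3 — Area = 0.5 * 0.314159 * 0.920871 ≈ 0.14465 m·rad (5 s.f.)

0.14465 m·rad


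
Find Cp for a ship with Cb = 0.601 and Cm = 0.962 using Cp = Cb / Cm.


Formula: Cp = Cb / Cm
Substituting: Cp = 0.601 / 0.962
Result: Cp ≈ 0.62474 (5 s.f.)

0.62474


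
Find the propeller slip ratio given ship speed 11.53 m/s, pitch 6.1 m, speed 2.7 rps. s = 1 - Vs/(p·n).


Formula: s = 1 - Vs / (p * n)
Step 1 — p * n = 6.1 * 2.7 = 16.47
Step 2 — Vs / (p*n) = 11.53 / 16.47 = 0.700061 (6 d.p.)
Step 3 — s = 1 - 0.700061 = 0.299939

0.299939


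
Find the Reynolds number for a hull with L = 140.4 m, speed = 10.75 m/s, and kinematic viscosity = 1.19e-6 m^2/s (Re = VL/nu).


Formula: Re = V * L / nu
Step 1 — V * L = 10.75 * 140.4 = 1509.3 m^2/s
Step 2 — Re = 1509.3 / 1.19e-6 = 1.27e+09

1.27e+09


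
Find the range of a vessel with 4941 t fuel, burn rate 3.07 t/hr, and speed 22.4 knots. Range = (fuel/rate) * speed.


Formula: endurance = fuel / rate; range = endurance * speed
Step 1 — endurance = 4941 / 3.07 = 1609.4463 hours
Step 2 — range = 1609.4463 * 22.4 ≈ 36052 nautical miles (5 s.f.)

36052 NM


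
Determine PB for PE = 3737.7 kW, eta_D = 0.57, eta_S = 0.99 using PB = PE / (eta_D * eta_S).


Formula: PB = PE / (eta_D * eta_S)
Step 1 — combined efficiency = eta_D * eta_S = 0.57 * 0.99 = 0.5643
Step 2 — PB = 3737.7 / 0.5643 ≈ 6623.6 kW (5 s.f.)

6623.6 kW


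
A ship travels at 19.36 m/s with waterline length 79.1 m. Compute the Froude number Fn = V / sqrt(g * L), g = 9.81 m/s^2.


Formula: Fn = V / sqrt(g * L)
Step 1 — g * L = 9.81 * 79.1 = 775.971
Step 2 — sqrt(g * L) = sqrt(775.971) = 27.856256
Step 3 — Fn = 19.36 / 27.856256 ≈ 0.69500 (5 s.f.)

0.69500


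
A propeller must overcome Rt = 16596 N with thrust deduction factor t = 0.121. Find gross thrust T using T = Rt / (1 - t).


Formula: T = Rt / (1 - t)
Step 1 — (1 - t) = 1 - 0.121 = 0.879
Step 2 — T = 16596 / 0.879 ≈ 18881 N (5 s.f.)

18881 N


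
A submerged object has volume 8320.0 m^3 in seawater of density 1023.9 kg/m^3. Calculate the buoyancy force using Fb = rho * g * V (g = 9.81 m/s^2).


Formula: Fb = rho * g * V
Substituting: Fb = 1023.9 * 9.81 * 8320.0
Intermediate: 1023.9 * 9.81 = 10044.459
Result: Fb = 10044.459 * 8320.0 ≈ 83570000 N (5 s.f.)

83570000 N


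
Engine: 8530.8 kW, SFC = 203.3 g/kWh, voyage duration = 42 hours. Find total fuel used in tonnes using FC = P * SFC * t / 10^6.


Formula: FC (tonnes) = P * SFC * t / 1,000,000
Step 1 — P * SFC * t = 8530.8 * 203.3 * 42 = 72841088.88 g
Step 2 — FC (tonnes) = 72841088.88 / 1,000,000 ≈ 72.841 tonnes (5 s.f.)

72.841 tonnes


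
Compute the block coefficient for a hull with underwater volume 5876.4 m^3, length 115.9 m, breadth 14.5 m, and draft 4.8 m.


Formula: Cb = V / (L * B * T)
Step 1 — L * B * T = 115.9 * 14.5 * 4.8 = 8066.64 m^3
Step 2 — Cb = 5876.4 / 8066.64 ≈ 0.72848 (5 s.f.)

0.72848


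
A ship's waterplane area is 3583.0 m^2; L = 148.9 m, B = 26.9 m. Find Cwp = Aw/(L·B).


Formula: Cwp = Aw / (L * B)
Step 1 — L * B = 148.9 * 26.9 = 4005.41 m^2
Step 2 — Cwp = 3583.0 / 4005.41 ≈ 0.89454 (5 s.f.)

0.89454


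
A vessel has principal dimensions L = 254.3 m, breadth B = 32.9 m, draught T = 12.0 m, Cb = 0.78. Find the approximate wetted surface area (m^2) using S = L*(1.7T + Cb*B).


Formula: S = 1.7*L*T + V/T with V = Cb*L*B*T, i.e. S = L * (1.7*T + Cb*B)
Step 1 — 1.7*T = 1.7 * 12.0 = 20.4 m
Step 2 — Cb*B = 0.78 * 32.9 = 25.662 m
Step 3 — 1.7*T + Cb*B = 20.4 + 25.662 = 46.062 m
Step 4 — S = 254.3 * 46.062 ≈ 11714 m^2 (5 s.f.)

11714 m^2


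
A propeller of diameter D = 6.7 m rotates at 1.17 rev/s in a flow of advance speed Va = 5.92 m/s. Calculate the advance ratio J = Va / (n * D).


Formula: J = Va / (n * D)
Step 1 — n * D = 1.17 * 6.7 = 7.839
Step 2 — J = 5.92 / 7.839 ≈ 0.75520 (5 s.f.)

0.75520


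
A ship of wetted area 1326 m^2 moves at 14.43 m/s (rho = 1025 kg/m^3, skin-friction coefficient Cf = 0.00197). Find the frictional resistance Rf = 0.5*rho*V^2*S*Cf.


Formula: Rf = 0.5 * rho * V^2 * S * Cf
Step 1 — V^2 = 14.43^2 = 208.2249
Step 2 — 0.5 * rho * V^2 = 0.5 * 1025 * 208.2249 = 106715.26125
Step 3 — Rf = 106715.26125 * 1326 * 0.00197 ≈ 278760 N (5 s.f.)

278760 N


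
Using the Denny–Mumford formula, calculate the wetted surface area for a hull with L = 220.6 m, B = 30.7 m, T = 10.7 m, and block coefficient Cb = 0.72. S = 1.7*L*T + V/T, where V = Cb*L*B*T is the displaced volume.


Formula: S = 1.7*L*T + V/T with V = Cb*L*B*T, i.e. S = L * (1.7*T + Cb*B)
Step 1 — 1.7*T = 1.7 * 10.7 = 18.19 m
Step 2 — Cb*B = 0.72 * 30.7 = 22.104 m
Step 3 — 1.7*T + Cb*B = 18.19 + 22.104 = 40.294 m
Step 4 — S = 220.6 * 40.294 ≈ 8888.9 m^2 (5 s.f.)

8888.9 m^2


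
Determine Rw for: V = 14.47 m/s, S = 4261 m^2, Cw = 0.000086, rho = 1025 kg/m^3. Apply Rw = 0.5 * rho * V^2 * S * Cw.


Formula: Rw = 0.5 * rho * V^2 * S * Cw
Step 1 — V^2 = 14.47^2 = 209.3809
Step 2 — 0.5 * rho * V^2 = 0.5 * 1025 * 209.3809 = 107307.71125
Step 3 — Rw = 107307.71125 * 4261 * 0.000086 ≈ 39322 N (5 s.f.)

39322 N


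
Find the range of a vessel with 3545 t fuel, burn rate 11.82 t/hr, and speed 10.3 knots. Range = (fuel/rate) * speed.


Formula: endurance = fuel / rate; range = endurance * speed
Step 1 — endurance = 3545 / 11.82 = 299.9154 hours
Step 2 — range = 299.9154 * 10.3 ≈ 3089.1 nautical miles (5 s.f.)

3089.1 NM


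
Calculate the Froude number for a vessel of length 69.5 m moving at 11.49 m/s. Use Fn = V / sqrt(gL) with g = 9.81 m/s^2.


Formula: Fn = V / sqrt(g * L)
Step 1 — g * L = 9.81 * 69.5 = 681.795
Step 2 — sqrt(g * L) = sqrt(681.795) = 26.111204
Step 3 — Fn = 11.49 / 26.111204 ≈ 0.44004 (5 s.f.)

0.44004


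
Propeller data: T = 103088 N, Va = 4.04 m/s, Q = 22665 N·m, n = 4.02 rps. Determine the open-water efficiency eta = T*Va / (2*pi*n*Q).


Formula: eta = T * Va / (2 * pi * n * Q)
Step 1 — numerator = T * Va = 103088 * 4.04 = 416475.52
Step 2 — 2 * pi * n = 2 * pi * 4.02 = 25.258405
Step 3 — denominator = 25.258405 * 22665 = 572481.75
Step 4 — eta = 416475.52 / 572481.75 ≈ 0.72749 (5 s.f.)

0.72749


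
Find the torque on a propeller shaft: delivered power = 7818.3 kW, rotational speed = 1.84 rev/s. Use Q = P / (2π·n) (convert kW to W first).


Formula: Q = P_W / (2 * pi * n)
Step 1 — P_W = 7818.3 kW * 1000 = 7818300.0 W
Step 2 — 2 * pi * n = 2 * pi * 1.84 = 11.561061
Step 3 — Q = 7818300.0 / 11.561061 ≈ 676260 N·m (5 s.f.)

676260 N·m


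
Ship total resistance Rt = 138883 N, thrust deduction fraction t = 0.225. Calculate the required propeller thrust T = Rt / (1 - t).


Formula: T = Rt / (1 - t)
Step 1 — (1 - t) = 1 - 0.225 = 0.775
Step 2 — T = 138883 / 0.775 ≈ 179200 N (5 s.f.)

179200 N


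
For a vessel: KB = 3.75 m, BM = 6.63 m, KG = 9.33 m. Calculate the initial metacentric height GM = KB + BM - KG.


Formula: GM = KB + BM - KG
Step 1 — KM = KB + BM = 3.75 + 6.63 = 10.38 m
Step 2 — GM = KM - KG = 10.38 - 9.33 = 1.05 m

1.05 m


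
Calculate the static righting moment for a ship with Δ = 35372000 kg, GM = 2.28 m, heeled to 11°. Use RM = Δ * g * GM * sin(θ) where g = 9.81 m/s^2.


Formula: GZ = GM * sin(theta); RM = disp * g * GZ
Step 1 — GZ = 2.28 * sin(11°) = 2.28 * 0.190809 = 0.435045 m
Step 2 — RM = 35372000 * 9.81 * 0.435045 ≈ 150960000 N·m (5 s.f.)

150960000 N·m


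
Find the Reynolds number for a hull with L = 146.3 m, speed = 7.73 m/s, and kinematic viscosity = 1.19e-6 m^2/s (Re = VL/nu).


Formula: Re = V * L / nu
Step 1 — V * L = 7.73 * 146.3 = 1130.899 m^2/s
Step 2 — Re = 1130.899 / 1.19e-6 = 9.50e+08

9.50e+08


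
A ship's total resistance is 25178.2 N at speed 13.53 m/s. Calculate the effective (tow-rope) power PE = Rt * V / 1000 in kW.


Formula: PE = Rt * V / 1000 (kW)
Step 1 — PE (W) = 25178.2 * 13.53 = 340661.046 W
Step 2 — PE (kW) = 340661.046 / 1000 ≈ 340.66 kW (5 s.f.)

340.66 kW


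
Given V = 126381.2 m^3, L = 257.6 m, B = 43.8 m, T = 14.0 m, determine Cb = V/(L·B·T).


Formula: Cb = V / (L * B * T)
Step 1 — L * B * T = 257.6 * 43.8 * 14.0 = 157960.32 m^3
Step 2 — Cb = 126381.2 / 157960.32 ≈ 0.80008 (5 s.f.)

0.80008


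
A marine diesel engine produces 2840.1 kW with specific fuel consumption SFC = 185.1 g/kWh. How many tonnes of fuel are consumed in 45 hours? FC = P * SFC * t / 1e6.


Formula: FC (tonnes) = P * SFC * t / 1,000,000
Step 1 — P * SFC * t = 2840.1 * 185.1 * 45 = 23656612.95 g
Step 2 — FC (tonnes) = 23656612.95 / 1,000,000 ≈ 23.657 tonnes (5 s.f.)

23.657 tonnes


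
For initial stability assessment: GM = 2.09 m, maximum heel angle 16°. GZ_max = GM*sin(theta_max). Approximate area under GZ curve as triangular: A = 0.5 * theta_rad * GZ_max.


Formula: GZ_max = GM * sin(theta); Area = 0.5 * theta_rad * GZ_max
Step 1 — GZ_max = 2.09 * sin(16°) = 2.09 * 0.275637 = 0.576081 m
Step 2 — theta_rad = 16 * pi/180 = 0.279253 rad
Step 3 — Area = 0.5 * 0.279253 * 0.576081 ≈ 0.080436 m·rad (5 s.f.)

0.080436 m·rad


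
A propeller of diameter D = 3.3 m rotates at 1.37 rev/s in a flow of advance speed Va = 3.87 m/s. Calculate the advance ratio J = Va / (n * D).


Formula: J = Va / (n * D)
Step 1 — n * D = 1.37 * 3.3 = 4.521
Step 2 — J = 3.87 / 4.521 ≈ 0.85601 (5 s.f.)

0.85601


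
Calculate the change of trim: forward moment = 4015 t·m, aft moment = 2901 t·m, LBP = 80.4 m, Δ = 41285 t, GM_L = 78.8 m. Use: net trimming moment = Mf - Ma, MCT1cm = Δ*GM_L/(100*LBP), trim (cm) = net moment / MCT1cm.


Formula: net trimming moment = Mf - Ma; MCT1cm = Δ*GM_L/(100*LBP); trim = net moment / MCT1cm
Step 1 — net trimming moment = 4015 - 2901 = 1114 t·m
Step 2 — MCT1cm = 41285 * 78.8 / (100 * 80.4) = 404.6341 t·m/cm
Step 3 — trim = 1114 / 404.6341 ≈ 2.7531 cm (5 s.f.)

2.7531 cm


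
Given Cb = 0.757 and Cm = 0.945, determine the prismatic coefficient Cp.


Formula: Cp = Cb / Cm
Substituting: Cp = 0.757 / 0.945
Result: Cp ≈ 0.80106 (5 s.f.)

0.80106


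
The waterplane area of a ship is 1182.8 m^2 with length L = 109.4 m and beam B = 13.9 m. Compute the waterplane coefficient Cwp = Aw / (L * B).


Formula: Cwp = Aw / (L * B)
Step 1 — L * B = 109.4 * 13.9 = 1520.66 m^2
Step 2 — Cwp = 1182.8 / 1520.66 ≈ 0.77782 (5 s.f.)

0.77782


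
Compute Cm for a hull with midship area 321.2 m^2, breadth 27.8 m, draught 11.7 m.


Formula: Cm = Am / (B * T)
Step 1 — B * T = 27.8 * 11.7 = 325.26 m^2
Step 2 — Cm = 321.2 / 325.26 ≈ 0.98752 (5 s.f.)

0.98752


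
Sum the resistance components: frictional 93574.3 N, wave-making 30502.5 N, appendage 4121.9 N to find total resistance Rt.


Formula: Rt = Rf + Rw + Ra
Substituting: Rt = 93574.3 + 30502.5 + 4121.9
Result: Rt = 128198.7 N

128198.7 N


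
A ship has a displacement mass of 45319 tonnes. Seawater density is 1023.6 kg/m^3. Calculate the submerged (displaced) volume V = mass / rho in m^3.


Formula: V = mass / rho
Step 1 — convert tonnes to kg: 45319 t * 1000 = 45319000 kg
Step 2 — V = 45319000 / 1023.6 ≈ 44274 m^3 (5 s.f.)

44274 m^3


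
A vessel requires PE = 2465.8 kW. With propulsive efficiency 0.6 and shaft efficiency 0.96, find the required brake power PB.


Formula: PB = PE / (eta_D * eta_S)
Step 1 — combined efficiency = eta_D * eta_S = 0.6 * 0.96 = 0.576
Step 2 — PB = 2465.8 / 0.576 ≈ 4280.9 kW (5 s.f.)

4280.9 kW


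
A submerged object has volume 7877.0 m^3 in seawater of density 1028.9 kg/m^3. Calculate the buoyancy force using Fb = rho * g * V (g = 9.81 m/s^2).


Formula: Fb = rho * g * V
Substituting: Fb = 1028.9 * 9.81 * 7877.0
Intermediate: 1028.9 * 9.81 = 10093.509
Result: Fb = 10093.509 * 7877.0 ≈ 79507000 N (5 s.f.)

79507000 N


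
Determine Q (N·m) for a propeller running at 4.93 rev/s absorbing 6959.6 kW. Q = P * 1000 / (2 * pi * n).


Formula: Q = P_W / (2 * pi * n)
Step 1 — P_W = 6959.6 kW * 1000 = 6959600.0 W
Step 2 — 2 * pi * n = 2 * pi * 4.93 = 30.976104
Step 3 — Q = 6959600.0 / 30.976104 ≈ 224680 N·m (5 s.f.)

224680 N·m


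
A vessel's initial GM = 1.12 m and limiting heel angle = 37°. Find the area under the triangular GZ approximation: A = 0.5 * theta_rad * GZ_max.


Formula: GZ_max = GM * sin(theta); Area = 0.5 * theta_rad * GZ_max
Step 1 — GZ_max = 1.12 * sin(37°) = 1.12 * 0.601815 = 0.674033 m
Step 2 — theta_rad = 37 * pi/180 = 0.645772 rad
Step 3 — Area = 0.5 * 0.645772 * 0.674033 ≈ 0.21764 m·rad (5 s.f.)

0.21764 m·rad


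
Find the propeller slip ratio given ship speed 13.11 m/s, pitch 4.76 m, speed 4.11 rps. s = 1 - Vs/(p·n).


Formula: s = 1 - Vs / (p * n)
Step 1 — p * n = 4.76 * 4.11 = 19.5636
Step 2 — Vs / (p*n) = 13.11 / 19.5636 = 0.670122 (6 d.p.)
Step 3 — s = 1 - 0.670122 = 0.329878

0.329878


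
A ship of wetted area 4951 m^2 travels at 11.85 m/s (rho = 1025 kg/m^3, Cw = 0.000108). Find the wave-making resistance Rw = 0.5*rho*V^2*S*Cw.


Formula: Rw = 0.5 * rho * V^2 * S * Cw
Step 1 — V^2 = 11.85^2 = 140.4225
Step 2 — 0.5 * rho * V^2 = 0.5 * 1025 * 140.4225 = 71966.53125
Step 3 — Rw = 71966.53125 * 4951 * 0.000108 ≈ 38481 N (5 s.f.)

38481 N


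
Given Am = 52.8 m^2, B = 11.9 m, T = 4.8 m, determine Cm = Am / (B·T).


Formula: Cm = Am / (B * T)
Step 1 — B * T = 11.9 * 4.8 = 57.12 m^2
Step 2 — Cm = 52.8 / 57.12 ≈ 0.92437 (5 s.f.)

0.92437


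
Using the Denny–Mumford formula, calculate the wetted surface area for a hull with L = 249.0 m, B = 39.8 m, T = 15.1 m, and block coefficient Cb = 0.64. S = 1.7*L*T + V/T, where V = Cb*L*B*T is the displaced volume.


Formula: S = 1.7*L*T + V/T with V = Cb*L*B*T, i.e. S = L * (1.7*T + Cb*B)
Step 1 — 1.7*T = 1.7 * 15.1 = 25.67 m
Step 2 — Cb*B = 0.64 * 39.8 = 25.472 m
Step 3 — 1.7*T + Cb*B = 25.67 + 25.472 = 51.142 m
Step 4 — S = 249.0 * 51.142 ≈ 12734 m^2 (5 s.f.)

12734 m^2


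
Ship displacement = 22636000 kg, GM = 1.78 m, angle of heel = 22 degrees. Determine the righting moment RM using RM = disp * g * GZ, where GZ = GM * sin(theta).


Formula: GZ = GM * sin(theta); RM = disp * g * GZ
Step 1 — GZ = 1.78 * sin(22°) = 1.78 * 0.374607 = 0.6668 m
Step 2 — RM = 22636000 * 9.81 * 0.6668 ≈ 148070000 N·m (5 s.f.)

148070000 N·m


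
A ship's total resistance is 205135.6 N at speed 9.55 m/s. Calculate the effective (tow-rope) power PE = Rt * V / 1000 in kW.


Formula: PE = Rt * V / 1000 (kW)
Step 1 — PE (W) = 205135.6 * 9.55 = 1959044.98 W
Step 2 — PE (kW) = 1959044.98 / 1000 ≈ 1959.0 kW (5 s.f.)

1959.0 kW


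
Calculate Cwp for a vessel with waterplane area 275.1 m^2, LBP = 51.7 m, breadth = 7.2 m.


Formula: Cwp = Aw / (L * B)
Step 1 — L * B = 51.7 * 7.2 = 372.24 m^2
Step 2 — Cwp = 275.1 / 372.24 ≈ 0.73904 (5 s.f.)

0.73904


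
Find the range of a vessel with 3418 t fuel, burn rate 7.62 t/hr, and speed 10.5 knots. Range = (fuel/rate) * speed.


Formula: endurance = fuel / rate; range = endurance * speed
Step 1 — endurance = 3418 / 7.62 = 448.5564 hours
Step 2 — range = 448.5564 * 10.5 ≈ 4709.8 nautical miles (5 s.f.)

4709.8 NM


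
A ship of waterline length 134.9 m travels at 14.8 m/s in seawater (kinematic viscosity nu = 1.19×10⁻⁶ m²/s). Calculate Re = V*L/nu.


Formula: Re = V * L / nu
Step 1 — V * L = 14.8 * 134.9 = 1996.52 m^2/s
Step 2 — Re = 1996.52 / 1.19e-6 = 1.68e+09

1.68e+09


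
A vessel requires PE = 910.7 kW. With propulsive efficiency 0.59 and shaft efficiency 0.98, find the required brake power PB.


Formula: PB = PE / (eta_D * eta_S)
Step 1 — combined efficiency = eta_D * eta_S = 0.59 * 0.98 = 0.5782
Step 2 — PB = 910.7 / 0.5782 ≈ 1575.1 kW (5 s.f.)

1575.1 kW


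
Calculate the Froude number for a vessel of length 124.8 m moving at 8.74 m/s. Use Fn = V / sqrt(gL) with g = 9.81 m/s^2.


Formula: Fn = V / sqrt(g * L)
Step 1 — g * L = 9.81 * 124.8 = 1224.288
Step 2 — sqrt(g * L) = sqrt(1224.288) = 34.989827
Step 3 — Fn = 8.74 / 34.989827 ≈ 0.24979 (5 s.f.)

0.24979


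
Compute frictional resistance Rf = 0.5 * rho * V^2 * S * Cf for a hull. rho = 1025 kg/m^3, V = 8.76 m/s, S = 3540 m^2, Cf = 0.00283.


Formula: Rf = 0.5 * rho * V^2 * S * Cf
Step 1 — V^2 = 8.76^2 = 76.7376
Step 2 — 0.5 * rho * V^2 = 0.5 * 1025 * 76.7376 = 39328.02
Step 3 — Rf = 39328.02 * 3540 * 0.00283 ≈ 394000 N (5 s.f.)

394000 N


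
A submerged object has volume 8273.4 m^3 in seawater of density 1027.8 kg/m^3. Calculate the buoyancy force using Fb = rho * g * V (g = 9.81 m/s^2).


Formula: Fb = rho * g * V
Substituting: Fb = 1027.8 * 9.81 * 8273.4
Intermediate: 1027.8 * 9.81 = 10082.718
Result: Fb = 10082.718 * 8273.4 ≈ 83418000 N (5 s.f.)

83418000 N


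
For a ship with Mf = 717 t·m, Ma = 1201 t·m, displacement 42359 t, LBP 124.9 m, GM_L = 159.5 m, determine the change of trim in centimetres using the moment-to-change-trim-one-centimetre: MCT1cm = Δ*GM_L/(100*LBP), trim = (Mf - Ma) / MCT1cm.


Formula: net trimming moment = Mf - Ma; MCT1cm = Δ*GM_L/(100*LBP); trim = net moment / MCT1cm
Step 1 — net trimming moment = 717 - 1201 = -484 t·m
Step 2 — MCT1cm = 42359 * 159.5 / (100 * 124.9) = 540.9336 t·m/cm
Step 3 — trim = -484 / 540.9336 ≈ -0.89475 cm (5 s.f.)

-0.89475 cm


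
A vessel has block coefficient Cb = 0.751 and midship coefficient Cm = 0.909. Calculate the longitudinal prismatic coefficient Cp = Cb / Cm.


Formula: Cp = Cb / Cm
Substituting: Cp = 0.751 / 0.909
Result: Cp ≈ 0.82618 (5 s.f.)

0.82618


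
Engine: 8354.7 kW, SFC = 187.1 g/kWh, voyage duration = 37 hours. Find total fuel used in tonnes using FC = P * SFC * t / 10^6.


Formula: FC (tonnes) = P * SFC * t / 1,000,000
Step 1 — P * SFC * t = 8354.7 * 187.1 * 37 = 57837081.69 g
Step 2 — FC (tonnes) = 57837081.69 / 1,000,000 ≈ 57.837 tonnes (5 s.f.)

57.837 tonnes


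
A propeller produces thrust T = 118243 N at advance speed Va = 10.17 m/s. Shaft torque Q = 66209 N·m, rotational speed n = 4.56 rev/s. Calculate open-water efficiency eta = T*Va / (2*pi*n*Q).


Formula: eta = T * Va / (2 * pi * n * Q)
Step 1 — numerator = T * Va = 118243 * 10.17 = 1202531.31
Step 2 — 2 * pi * n = 2 * pi * 4.56 = 28.651325
Step 3 — denominator = 28.651325 * 66209 = 1896975.58
Step 4 — eta = 1202531.31 / 1896975.58 ≈ 0.63392 (5 s.f.)

0.63392


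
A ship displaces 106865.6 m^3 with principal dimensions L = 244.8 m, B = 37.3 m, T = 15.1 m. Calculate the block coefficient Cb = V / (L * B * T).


Formula: Cb = V / (L * B * T)
Step 1 — L * B * T = 244.8 * 37.3 * 15.1 = 137878.704 m^3
Step 2 — Cb = 106865.6 / 137878.704 ≈ 0.77507 (5 s.f.)

0.77507


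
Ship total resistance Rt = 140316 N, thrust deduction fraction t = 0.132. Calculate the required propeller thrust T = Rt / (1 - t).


Formula: T = Rt / (1 - t)
Step 1 — (1 - t) = 1 - 0.132 = 0.868
Step 2 — T = 140316 / 0.868 ≈ 161650 N (5 s.f.)

161650 N


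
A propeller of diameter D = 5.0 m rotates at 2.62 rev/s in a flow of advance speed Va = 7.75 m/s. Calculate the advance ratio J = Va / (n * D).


Formula: J = Va / (n * D)
Step 1 — n * D = 2.62 * 5.0 = 13.1
Step 2 — J = 7.75 / 13.1 ≈ 0.59160 (5 s.f.)

0.59160


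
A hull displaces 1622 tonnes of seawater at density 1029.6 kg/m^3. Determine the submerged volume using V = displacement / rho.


Formula: V = mass / rho
Step 1 — convert tonnes to kg: 1622 t * 1000 = 1622000 kg
Step 2 — V = 1622000 / 1029.6 ≈ 1575.4 m^3 (5 s.f.)

1575.4 m^3


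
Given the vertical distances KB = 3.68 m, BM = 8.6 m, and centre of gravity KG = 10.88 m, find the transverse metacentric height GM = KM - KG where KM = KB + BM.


Formula: GM = KB + BM - KG
Step 1 — KM = KB + BM = 3.68 + 8.6 = 12.28 m
Step 2 — GM = KM - KG = 12.28 - 10.88 = 1.4 m

1.4 m


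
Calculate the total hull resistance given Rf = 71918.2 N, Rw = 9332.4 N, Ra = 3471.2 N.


Formula: Rt = Rf + Rw + Ra
Substituting: Rt = 71918.2 + 9332.4 + 3471.2
Result: Rt = 84721.8 N

84721.8 N


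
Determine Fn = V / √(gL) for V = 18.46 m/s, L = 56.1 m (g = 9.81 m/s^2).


Formula: Fn = V / sqrt(g * L)
Step 1 — g * L = 9.81 * 56.1 = 550.341
Step 2 — sqrt(g * L) = sqrt(550.341) = 23.459348
Step 3 — Fn = 18.46 / 23.459348 ≈ 0.78689 (5 s.f.)

0.78689


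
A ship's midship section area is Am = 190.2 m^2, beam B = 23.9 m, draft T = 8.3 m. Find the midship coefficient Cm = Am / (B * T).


Formula: Cm = Am / (B * T)
Step 1 — B * T = 23.9 * 8.3 = 198.37 m^2
Step 2 — Cm = 190.2 / 198.37 ≈ 0.95881 (5 s.f.)

0.95881


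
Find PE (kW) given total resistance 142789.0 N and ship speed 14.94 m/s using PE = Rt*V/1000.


Formula: PE = Rt * V / 1000 (kW)
Step 1 — PE (W) = 142789.0 * 14.94 = 2133267.66 W
Step 2 — PE (kW) = 2133267.66 / 1000 ≈ 2133.3 kW (5 s.f.)

2133.3 kW


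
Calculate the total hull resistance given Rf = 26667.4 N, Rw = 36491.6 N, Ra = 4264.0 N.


Formula: Rt = Rf + Rw + Ra
Substituting: Rt = 26667.4 + 36491.6 + 4264.0
Result: Rt = 67423.0 N

67423.0 N


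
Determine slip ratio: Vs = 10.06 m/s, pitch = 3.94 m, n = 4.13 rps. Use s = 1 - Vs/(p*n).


Formula: s = 1 - Vs / (p * n)
Step 1 — p * n = 3.94 * 4.13 = 16.2722
Step 2 — Vs / (p*n) = 10.06 / 16.2722 = 0.618232 (6 d.p.)
Step 3 — s = 1 - 0.618232 = 0.381768

0.381768


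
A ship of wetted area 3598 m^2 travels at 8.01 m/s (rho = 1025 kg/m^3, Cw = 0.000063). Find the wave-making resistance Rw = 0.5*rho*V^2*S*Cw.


Formula: Rw = 0.5 * rho * V^2 * S * Cw
Step 1 — V^2 = 8.01^2 = 64.1601
Step 2 — 0.5 * rho * V^2 = 0.5 * 1025 * 64.1601 = 32882.05125
Step 3 — Rw = 32882.05125 * 3598 * 0.000063 ≈ 7453.5 N (5 s.f.)

7453.5 N


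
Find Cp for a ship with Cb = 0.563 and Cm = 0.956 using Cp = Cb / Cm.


Formula: Cp = Cb / Cm
Substituting: Cp = 0.563 / 0.956
Result: Cp ≈ 0.58891 (5 s.f.)

0.58891


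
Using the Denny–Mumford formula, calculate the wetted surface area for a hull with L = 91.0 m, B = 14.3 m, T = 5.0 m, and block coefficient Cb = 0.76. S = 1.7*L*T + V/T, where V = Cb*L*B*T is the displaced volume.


Formula: S = 1.7*L*T + V/T with V = Cb*L*B*T, i.e. S = L * (1.7*T + Cb*B)
Step 1 — 1.7*T = 1.7 * 5.0 = 8.5 m
Step 2 — Cb*B = 0.76 * 14.3 = 10.868 m
Step 3 — 1.7*T + Cb*B = 8.5 + 10.868 = 19.368 m
Step 4 — S = 91.0 * 19.368 ≈ 1762.5 m^2 (5 s.f.)

1762.5 m^2


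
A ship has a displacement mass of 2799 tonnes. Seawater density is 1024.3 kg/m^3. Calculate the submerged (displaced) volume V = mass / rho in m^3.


Formula: V = mass / rho
Step 1 — convert tonnes to kg: 2799 t * 1000 = 2799000 kg
Step 2 — V = 2799000 / 1024.3 ≈ 2732.6 m^3 (5 s.f.)

2732.6 m^3


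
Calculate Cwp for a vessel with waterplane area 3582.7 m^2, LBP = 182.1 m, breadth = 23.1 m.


Formula: Cwp = Aw / (L * B)
Step 1 — L * B = 182.1 * 23.1 = 4206.51 m^2
Step 2 — Cwp = 3582.7 / 4206.51 ≈ 0.85170 (5 s.f.)

0.85170


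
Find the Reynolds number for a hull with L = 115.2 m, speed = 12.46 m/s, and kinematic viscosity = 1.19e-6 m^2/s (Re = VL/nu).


Formula: Re = V * L / nu
Step 1 — V * L = 12.46 * 115.2 = 1435.392 m^2/s
Step 2 — Re = 1435.392 / 1.19e-6 = 1.21e+09

1.21e+09


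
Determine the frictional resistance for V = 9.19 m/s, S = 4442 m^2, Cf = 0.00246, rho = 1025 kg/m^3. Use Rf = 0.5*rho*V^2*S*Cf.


Formula: Rf = 0.5 * rho * V^2 * S * Cf
Step 1 — V^2 = 9.19^2 = 84.4561
Step 2 — 0.5 * rho * V^2 = 0.5 * 1025 * 84.4561 = 43283.75125
Step 3 — Rf = 43283.75125 * 4442 * 0.00246 ≈ 472980 N (5 s.f.)

472980 N


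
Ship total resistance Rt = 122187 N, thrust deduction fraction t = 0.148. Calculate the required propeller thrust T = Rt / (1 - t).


Formula: T = Rt / (1 - t)
Step 1 — (1 - t) = 1 - 0.148 = 0.852
Step 2 — T = 122187 / 0.852 ≈ 143410 N (5 s.f.)

143410 N


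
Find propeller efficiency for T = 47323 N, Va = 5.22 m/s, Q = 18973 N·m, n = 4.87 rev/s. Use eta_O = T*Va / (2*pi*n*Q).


Formula: eta = T * Va / (2 * pi * n * Q)
Step 1 — numerator = T * Va = 47323 * 5.22 = 247026.06
Step 2 — 2 * pi * n = 2 * pi * 4.87 = 30.599112
Step 3 — denominator = 30.599112 * 18973 = 580556.95
Step 4 — eta = 247026.06 / 580556.95 ≈ 0.42550 (5 s.f.)

0.42550


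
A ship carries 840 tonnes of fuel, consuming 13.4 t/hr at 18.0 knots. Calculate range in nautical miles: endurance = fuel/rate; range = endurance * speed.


Formula: endurance = fuel / rate; range = endurance * speed
Step 1 — endurance = 840 / 13.4 = 62.6866 hours
Step 2 — range = 62.6866 * 18.0 ≈ 1128.4 nautical miles (5 s.f.)

1128.4 NM


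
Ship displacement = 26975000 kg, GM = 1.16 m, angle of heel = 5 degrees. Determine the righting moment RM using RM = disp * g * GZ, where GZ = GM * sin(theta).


Formula: GZ = GM * sin(theta); RM = disp * g * GZ
Step 1 — GZ = 1.16 * sin(5°) = 1.16 * 0.087156 = 0.101101 m
Step 2 — RM = 26975000 * 9.81 * 0.101101 ≈ 26754000 N·m (5 s.f.)

26754000 N·m


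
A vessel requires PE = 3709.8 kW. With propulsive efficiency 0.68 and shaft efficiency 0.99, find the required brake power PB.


Formula: PB = PE / (eta_D * eta_S)
Step 1 — combined efficiency = eta_D * eta_S = 0.68 * 0.99 = 0.6732
Step 2 — PB = 3709.8 / 0.6732 ≈ 5510.7 kW (5 s.f.)

5510.7 kW


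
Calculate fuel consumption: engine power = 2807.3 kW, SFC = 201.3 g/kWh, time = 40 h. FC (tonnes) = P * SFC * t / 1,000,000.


Formula: FC (tonnes) = P * SFC * t / 1,000,000
Step 1 — P * SFC * t = 2807.3 * 201.3 * 40 = 22604379.6 g
Step 2 — FC (tonnes) = 22604379.6 / 1,000,000 ≈ 22.604 tonnes (5 s.f.)

22.604 tonnes


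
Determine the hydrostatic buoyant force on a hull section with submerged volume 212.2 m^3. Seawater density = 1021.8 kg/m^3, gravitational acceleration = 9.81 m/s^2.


Formula: Fb = rho * g * V
Substituting: Fb = 1021.8 * 9.81 * 212.2
Intermediate: 1021.8 * 9.81 = 10023.858
Result: Fb = 10023.858 * 212.2 ≈ 2127100 N (5 s.f.)

2127100 N


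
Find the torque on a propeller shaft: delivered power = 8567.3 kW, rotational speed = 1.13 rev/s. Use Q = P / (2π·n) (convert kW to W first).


Formula: Q = P_W / (2 * pi * n)
Step 1 — P_W = 8567.3 kW * 1000 = 8567300.0 W
Step 2 — 2 * pi * n = 2 * pi * 1.13 = 7.099999
Step 3 — Q = 8567300.0 / 7.099999 ≈ 1206700 N·m (5 s.f.)

1206700 N·m


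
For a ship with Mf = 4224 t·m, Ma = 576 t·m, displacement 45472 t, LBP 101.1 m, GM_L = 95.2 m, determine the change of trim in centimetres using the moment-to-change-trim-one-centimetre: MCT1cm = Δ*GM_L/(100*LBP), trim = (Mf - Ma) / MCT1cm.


Formula: net trimming moment = Mf - Ma; MCT1cm = Δ*GM_L/(100*LBP); trim = net moment / MCT1cm
Step 1 — net trimming moment = 4224 - 576 = 3648 t·m
Step 2 — MCT1cm = 45472 * 95.2 / (100 * 101.1) = 428.1834 t·m/cm
Step 3 — trim = 3648 / 428.1834 ≈ 8.5197 cm (5 s.f.)

8.5197 cm


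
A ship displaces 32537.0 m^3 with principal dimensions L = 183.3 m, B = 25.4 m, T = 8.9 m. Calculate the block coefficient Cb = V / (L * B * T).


Formula: Cb = V / (L * B * T)
Step 1 — L * B * T = 183.3 * 25.4 * 8.9 = 41436.798 m^3
Step 2 — Cb = 32537.0 / 41436.798 ≈ 0.78522 (5 s.f.)

0.78522


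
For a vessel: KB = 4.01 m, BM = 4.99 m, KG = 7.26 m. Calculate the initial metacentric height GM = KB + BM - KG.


Formula: GM = KB + BM - KG
Step 1 — KM = KB + BM = 4.01 + 4.99 = 9.0 m
Step 2 — GM = KM - KG = 9.0 - 7.26 = 1.74 m

1.74 m


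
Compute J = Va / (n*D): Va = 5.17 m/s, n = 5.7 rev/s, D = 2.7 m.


Formula: J = Va / (n * D)
Step 1 — n * D = 5.7 * 2.7 = 15.39
Step 2 — J = 5.17 / 15.39 ≈ 0.33593 (5 s.f.)

0.33593


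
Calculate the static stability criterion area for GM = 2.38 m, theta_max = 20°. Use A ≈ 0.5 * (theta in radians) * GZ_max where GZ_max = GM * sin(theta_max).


Formula: GZ_max = GM * sin(theta); Area = 0.5 * theta_rad * GZ_max
Step 1 — GZ_max = 2.38 * sin(20°) = 2.38 * 0.34202 = 0.814008 m
Step 2 — theta_rad = 20 * pi/180 = 0.349066 rad
Step 3 — Area = 0.5 * 0.349066 * 0.814008 ≈ 0.14207 m·rad (5 s.f.)

0.14207 m·rad


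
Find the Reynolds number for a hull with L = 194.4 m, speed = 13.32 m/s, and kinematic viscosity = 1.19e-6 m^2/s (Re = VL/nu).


Formula: Re = V * L / nu
Step 1 — V * L = 13.32 * 194.4 = 2589.408 m^2/s
Step 2 — Re = 2589.408 / 1.19e-6 = 2.18e+09

2.18e+09


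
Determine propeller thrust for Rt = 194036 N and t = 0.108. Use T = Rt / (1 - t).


Formula: T = Rt / (1 - t)
Step 1 — (1 - t) = 1 - 0.108 = 0.892
Step 2 — T = 194036 / 0.892 ≈ 217530 N (5 s.f.)

217530 N


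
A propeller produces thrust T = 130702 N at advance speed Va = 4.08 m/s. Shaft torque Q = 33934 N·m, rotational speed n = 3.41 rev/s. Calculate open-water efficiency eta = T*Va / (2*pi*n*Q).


Formula: eta = T * Va / (2 * pi * n * Q)
Step 1 — numerator = T * Va = 130702 * 4.08 = 533264.16
Step 2 — 2 * pi * n = 2 * pi * 3.41 = 21.425662
Step 3 — denominator = 21.425662 * 33934 = 727058.41
Step 4 — eta = 533264.16 / 727058.41 ≈ 0.73345 (5 s.f.)

0.73345


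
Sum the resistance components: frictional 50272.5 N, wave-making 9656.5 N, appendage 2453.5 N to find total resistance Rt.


Formula: Rt = Rf + Rw + Ra
Substituting: Rt = 50272.5 + 9656.5 + 2453.5
Result: Rt = 62382.5 N

62382.5 N


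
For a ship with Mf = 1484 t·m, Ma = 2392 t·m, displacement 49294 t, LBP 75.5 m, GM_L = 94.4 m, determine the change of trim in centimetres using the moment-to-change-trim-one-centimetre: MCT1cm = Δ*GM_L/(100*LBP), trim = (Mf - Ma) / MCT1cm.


Formula: net trimming moment = Mf - Ma; MCT1cm = Δ*GM_L/(100*LBP); trim = net moment / MCT1cm
Step 1 — net trimming moment = 1484 - 2392 = -908 t·m
Step 2 — MCT1cm = 49294 * 94.4 / (100 * 75.5) = 616.3382 t·m/cm
Step 3 — trim = -908 / 616.3382 ≈ -1.4732 cm (5 s.f.)

-1.4732 cm


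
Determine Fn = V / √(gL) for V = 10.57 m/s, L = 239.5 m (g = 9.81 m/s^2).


Formula: Fn = V / sqrt(g * L)
Step 1 — g * L = 9.81 * 239.5 = 2349.495
Step 2 — sqrt(g * L) = sqrt(2349.495) = 48.47159
Step 3 — Fn = 10.57 / 48.47159 ≈ 0.21807 (5 s.f.)

0.21807


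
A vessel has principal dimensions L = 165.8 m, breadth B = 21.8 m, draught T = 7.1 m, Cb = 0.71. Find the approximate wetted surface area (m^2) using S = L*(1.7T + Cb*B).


Formula: S = 1.7*L*T + V/T with V = Cb*L*B*T, i.e. S = L * (1.7*T + Cb*B)
Step 1 — 1.7*T = 1.7 * 7.1 = 12.07 m
Step 2 — Cb*B = 0.71 * 21.8 = 15.478 m
Step 3 — 1.7*T + Cb*B = 12.07 + 15.478 = 27.548 m
Step 4 — S = 165.8 * 27.548 ≈ 4567.5 m^2 (5 s.f.)

4567.5 m^2


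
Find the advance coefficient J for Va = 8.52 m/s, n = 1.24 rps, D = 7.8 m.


Formula: J = Va / (n * D)
Step 1 — n * D = 1.24 * 7.8 = 9.672
Step 2 — J = 8.52 / 9.672 ≈ 0.88089 (5 s.f.)

0.88089


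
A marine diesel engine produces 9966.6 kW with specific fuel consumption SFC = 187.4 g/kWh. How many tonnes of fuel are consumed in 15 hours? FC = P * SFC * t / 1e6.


Formula: FC (tonnes) = P * SFC * t / 1,000,000
Step 1 — P * SFC * t = 9966.6 * 187.4 * 15 = 28016112.6 g
Step 2 — FC (tonnes) = 28016112.6 / 1,000,000 ≈ 28.016 tonnes (5 s.f.)

28.016 tonnes


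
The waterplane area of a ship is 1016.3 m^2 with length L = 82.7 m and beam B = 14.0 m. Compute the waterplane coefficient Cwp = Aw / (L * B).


Formula: Cwp = Aw / (L * B)
Step 1 — L * B = 82.7 * 14.0 = 1157.8 m^2
Step 2 — Cwp = 1016.3 / 1157.8 ≈ 0.87779 (5 s.f.)

0.87779


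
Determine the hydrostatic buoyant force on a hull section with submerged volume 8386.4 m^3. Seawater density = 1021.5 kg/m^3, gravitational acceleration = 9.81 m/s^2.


Formula: Fb = rho * g * V
Substituting: Fb = 1021.5 * 9.81 * 8386.4
Intermediate: 1021.5 * 9.81 = 10020.915
Result: Fb = 10020.915 * 8386.4 ≈ 84039000 N (5 s.f.)

84039000 N


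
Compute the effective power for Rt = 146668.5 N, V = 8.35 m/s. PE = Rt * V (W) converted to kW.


Formula: PE = Rt * V / 1000 (kW)
Step 1 — PE (W) = 146668.5 * 8.35 = 1224681.975 W
Step 2 — PE (kW) = 1224681.975 / 1000 ≈ 1224.7 kW (5 s.f.)

1224.7 kW


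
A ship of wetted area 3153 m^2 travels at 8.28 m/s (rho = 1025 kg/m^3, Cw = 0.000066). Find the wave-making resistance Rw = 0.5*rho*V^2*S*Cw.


Formula: Rw = 0.5 * rho * V^2 * S * Cw
Step 1 — V^2 = 8.28^2 = 68.5584
Step 2 — 0.5 * rho * V^2 = 0.5 * 1025 * 68.5584 = 35136.18
Step 3 — Rw = 35136.18 * 3153 * 0.000066 ≈ 7311.8 N (5 s.f.)

7311.8 N


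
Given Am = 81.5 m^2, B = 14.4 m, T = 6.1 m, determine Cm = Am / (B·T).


Formula: Cm = Am / (B * T)
Step 1 — B * T = 14.4 * 6.1 = 87.84 m^2
Step 2 — Cm = 81.5 / 87.84 ≈ 0.92782 (5 s.f.)

0.92782


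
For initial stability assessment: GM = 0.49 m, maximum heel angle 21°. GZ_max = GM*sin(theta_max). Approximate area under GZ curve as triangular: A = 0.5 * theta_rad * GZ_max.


Formula: GZ_max = GM * sin(theta); Area = 0.5 * theta_rad * GZ_max
Step 1 — GZ_max = 0.49 * sin(21°) = 0.49 * 0.358368 = 0.1756 m
Step 2 — theta_rad = 21 * pi/180 = 0.366519 rad
Step 3 — Area = 0.5 * 0.366519 * 0.1756 ≈ 0.032180 m·rad (5 s.f.)

0.032180 m·rad


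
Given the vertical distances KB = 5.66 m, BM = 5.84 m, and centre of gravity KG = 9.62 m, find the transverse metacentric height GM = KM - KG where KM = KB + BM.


Formula: GM = KB + BM - KG
Step 1 — KM = KB + BM = 5.66 + 5.84 = 11.5 m
Step 2 — GM = KM - KG = 11.5 - 9.62 = 1.88 m

1.88 m


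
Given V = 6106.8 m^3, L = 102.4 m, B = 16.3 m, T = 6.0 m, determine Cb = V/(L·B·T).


Formula: Cb = V / (L * B * T)
Step 1 — L * B * T = 102.4 * 16.3 * 6.0 = 10014.72 m^3
Step 2 — Cb = 6106.8 / 10014.72 ≈ 0.60978 (5 s.f.)

0.60978


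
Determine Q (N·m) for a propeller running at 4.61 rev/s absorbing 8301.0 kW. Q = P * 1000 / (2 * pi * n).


Formula: Q = P_W / (2 * pi * n)
Step 1 — P_W = 8301.0 kW * 1000 = 8301000.0 W
Step 2 — 2 * pi * n = 2 * pi * 4.61 = 28.965484
Step 3 — Q = 8301000.0 / 28.965484 ≈ 286580 N·m (5 s.f.)

286580 N·m


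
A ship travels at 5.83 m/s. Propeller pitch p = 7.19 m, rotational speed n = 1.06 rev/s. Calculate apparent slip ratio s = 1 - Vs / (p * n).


Formula: s = 1 - Vs / (p * n)
Step 1 — p * n = 7.19 * 1.06 = 7.6214
Step 2 — Vs / (p*n) = 5.83 / 7.6214 = 0.764951 (6 d.p.)
Step 3 — s = 1 - 0.764951 = 0.235049

0.235049


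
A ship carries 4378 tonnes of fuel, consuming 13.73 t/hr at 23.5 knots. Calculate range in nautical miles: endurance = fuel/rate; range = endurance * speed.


Formula: endurance = fuel / rate; range = endurance * speed
Step 1 — endurance = 4378 / 13.73 = 318.8638 hours
Step 2 — range = 318.8638 * 23.5 ≈ 7493.3 nautical miles (5 s.f.)

7493.3 NM


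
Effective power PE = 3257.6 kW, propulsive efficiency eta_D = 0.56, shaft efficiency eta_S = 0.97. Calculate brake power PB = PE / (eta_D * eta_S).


Formula: PB = PE / (eta_D * eta_S)
Step 1 — combined efficiency = eta_D * eta_S = 0.56 * 0.97 = 0.5432
Step 2 — PB = 3257.6 / 0.5432 ≈ 5997.1 kW (5 s.f.)

5997.1 kW


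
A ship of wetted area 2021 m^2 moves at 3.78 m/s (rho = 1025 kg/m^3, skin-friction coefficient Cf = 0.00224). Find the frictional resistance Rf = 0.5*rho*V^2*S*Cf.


Formula: Rf = 0.5 * rho * V^2 * S * Cf
Step 1 — V^2 = 3.78^2 = 14.2884
Step 2 — 0.5 * rho * V^2 = 0.5 * 1025 * 14.2884 = 7322.805
Step 3 — Rf = 7322.805 * 2021 * 0.00224 ≈ 33151 N (5 s.f.)

33151 N


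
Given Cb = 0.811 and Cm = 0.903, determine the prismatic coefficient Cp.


Formula: Cp = Cb / Cm
Substituting: Cp = 0.811 / 0.903
Result: Cp ≈ 0.89812 (5 s.f.)

0.89812


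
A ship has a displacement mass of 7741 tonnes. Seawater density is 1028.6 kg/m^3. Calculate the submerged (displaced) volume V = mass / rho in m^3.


Formula: V = mass / rho
Step 1 — convert tonnes to kg: 7741 t * 1000 = 7741000 kg
Step 2 — V = 7741000 / 1028.6 ≈ 7525.8 m^3 (5 s.f.)

7525.8 m^3


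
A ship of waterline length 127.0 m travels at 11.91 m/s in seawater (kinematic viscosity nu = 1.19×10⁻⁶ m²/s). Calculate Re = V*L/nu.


Formula: Re = V * L / nu
Step 1 — V * L = 11.91 * 127.0 = 1512.57 m^2/s
Step 2 — Re = 1512.57 / 1.19e-6 = 1.27e+09

1.27e+09


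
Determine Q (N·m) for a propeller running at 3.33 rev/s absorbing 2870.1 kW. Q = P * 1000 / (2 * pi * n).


Formula: Q = P_W / (2 * pi * n)
Step 1 — P_W = 2870.1 kW * 1000 = 2870100.0 W
Step 2 — 2 * pi * n = 2 * pi * 3.33 = 20.923007
Step 3 — Q = 2870100.0 / 20.923007 ≈ 137170 N·m (5 s.f.)

137170 N·m
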